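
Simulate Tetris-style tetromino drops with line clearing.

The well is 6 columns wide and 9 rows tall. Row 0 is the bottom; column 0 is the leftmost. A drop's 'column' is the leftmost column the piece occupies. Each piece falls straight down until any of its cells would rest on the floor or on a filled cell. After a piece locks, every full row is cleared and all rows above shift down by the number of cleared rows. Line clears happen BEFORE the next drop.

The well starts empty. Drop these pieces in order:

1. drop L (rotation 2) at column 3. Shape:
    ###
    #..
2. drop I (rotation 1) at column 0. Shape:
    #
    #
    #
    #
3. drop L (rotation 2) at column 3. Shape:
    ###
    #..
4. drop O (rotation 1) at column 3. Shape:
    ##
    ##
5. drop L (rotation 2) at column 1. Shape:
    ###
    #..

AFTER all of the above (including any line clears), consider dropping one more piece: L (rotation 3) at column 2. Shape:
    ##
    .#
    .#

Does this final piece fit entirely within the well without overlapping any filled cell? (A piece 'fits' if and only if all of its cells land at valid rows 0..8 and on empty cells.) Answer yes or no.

Drop 1: L rot2 at col 3 lands with bottom-row=0; cleared 0 line(s) (total 0); column heights now [0 0 0 2 2 2], max=2
Drop 2: I rot1 at col 0 lands with bottom-row=0; cleared 0 line(s) (total 0); column heights now [4 0 0 2 2 2], max=4
Drop 3: L rot2 at col 3 lands with bottom-row=2; cleared 0 line(s) (total 0); column heights now [4 0 0 4 4 4], max=4
Drop 4: O rot1 at col 3 lands with bottom-row=4; cleared 0 line(s) (total 0); column heights now [4 0 0 6 6 4], max=6
Drop 5: L rot2 at col 1 lands with bottom-row=5; cleared 0 line(s) (total 0); column heights now [4 7 7 7 6 4], max=7
Test piece L rot3 at col 2 (width 2): heights before test = [4 7 7 7 6 4]; fits = False

Answer: no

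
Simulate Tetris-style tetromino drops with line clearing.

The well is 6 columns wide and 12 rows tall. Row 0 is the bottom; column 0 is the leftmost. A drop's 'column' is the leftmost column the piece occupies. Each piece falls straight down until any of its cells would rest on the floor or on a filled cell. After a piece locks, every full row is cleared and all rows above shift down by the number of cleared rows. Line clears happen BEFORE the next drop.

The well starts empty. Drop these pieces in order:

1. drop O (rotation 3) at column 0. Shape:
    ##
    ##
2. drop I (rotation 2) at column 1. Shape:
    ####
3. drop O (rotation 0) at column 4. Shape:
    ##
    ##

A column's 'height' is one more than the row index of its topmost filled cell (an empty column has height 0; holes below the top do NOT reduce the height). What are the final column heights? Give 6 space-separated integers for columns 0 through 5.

Drop 1: O rot3 at col 0 lands with bottom-row=0; cleared 0 line(s) (total 0); column heights now [2 2 0 0 0 0], max=2
Drop 2: I rot2 at col 1 lands with bottom-row=2; cleared 0 line(s) (total 0); column heights now [2 3 3 3 3 0], max=3
Drop 3: O rot0 at col 4 lands with bottom-row=3; cleared 0 line(s) (total 0); column heights now [2 3 3 3 5 5], max=5

Answer: 2 3 3 3 5 5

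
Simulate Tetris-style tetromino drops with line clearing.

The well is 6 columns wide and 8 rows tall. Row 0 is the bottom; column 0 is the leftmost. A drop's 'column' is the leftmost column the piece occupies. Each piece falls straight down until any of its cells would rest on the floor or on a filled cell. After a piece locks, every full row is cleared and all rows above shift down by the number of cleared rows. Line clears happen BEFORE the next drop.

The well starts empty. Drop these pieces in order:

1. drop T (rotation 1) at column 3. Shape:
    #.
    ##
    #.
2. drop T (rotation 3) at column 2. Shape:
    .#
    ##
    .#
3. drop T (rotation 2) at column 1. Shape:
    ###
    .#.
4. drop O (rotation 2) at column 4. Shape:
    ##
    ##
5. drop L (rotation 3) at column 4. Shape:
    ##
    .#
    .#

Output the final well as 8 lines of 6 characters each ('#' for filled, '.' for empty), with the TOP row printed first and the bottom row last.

Answer: ......
.#####
..##.#
..##.#
...###
...###
...##.
...#..

Derivation:
Drop 1: T rot1 at col 3 lands with bottom-row=0; cleared 0 line(s) (total 0); column heights now [0 0 0 3 2 0], max=3
Drop 2: T rot3 at col 2 lands with bottom-row=3; cleared 0 line(s) (total 0); column heights now [0 0 5 6 2 0], max=6
Drop 3: T rot2 at col 1 lands with bottom-row=5; cleared 0 line(s) (total 0); column heights now [0 7 7 7 2 0], max=7
Drop 4: O rot2 at col 4 lands with bottom-row=2; cleared 0 line(s) (total 0); column heights now [0 7 7 7 4 4], max=7
Drop 5: L rot3 at col 4 lands with bottom-row=4; cleared 0 line(s) (total 0); column heights now [0 7 7 7 7 7], max=7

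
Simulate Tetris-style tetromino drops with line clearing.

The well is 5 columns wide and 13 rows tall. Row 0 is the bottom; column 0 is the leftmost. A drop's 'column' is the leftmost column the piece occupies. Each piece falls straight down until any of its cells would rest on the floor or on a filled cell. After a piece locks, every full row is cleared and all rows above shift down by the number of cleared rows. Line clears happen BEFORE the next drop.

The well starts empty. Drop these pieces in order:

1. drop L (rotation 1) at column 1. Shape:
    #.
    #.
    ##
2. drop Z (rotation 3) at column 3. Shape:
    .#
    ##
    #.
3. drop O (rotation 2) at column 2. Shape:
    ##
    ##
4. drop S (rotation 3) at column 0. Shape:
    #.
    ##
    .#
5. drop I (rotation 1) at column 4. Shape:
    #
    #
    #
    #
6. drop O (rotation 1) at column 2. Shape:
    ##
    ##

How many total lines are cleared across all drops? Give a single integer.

Answer: 1

Derivation:
Drop 1: L rot1 at col 1 lands with bottom-row=0; cleared 0 line(s) (total 0); column heights now [0 3 1 0 0], max=3
Drop 2: Z rot3 at col 3 lands with bottom-row=0; cleared 0 line(s) (total 0); column heights now [0 3 1 2 3], max=3
Drop 3: O rot2 at col 2 lands with bottom-row=2; cleared 0 line(s) (total 0); column heights now [0 3 4 4 3], max=4
Drop 4: S rot3 at col 0 lands with bottom-row=3; cleared 0 line(s) (total 0); column heights now [6 5 4 4 3], max=6
Drop 5: I rot1 at col 4 lands with bottom-row=3; cleared 0 line(s) (total 0); column heights now [6 5 4 4 7], max=7
Drop 6: O rot1 at col 2 lands with bottom-row=4; cleared 1 line(s) (total 1); column heights now [5 4 5 5 6], max=6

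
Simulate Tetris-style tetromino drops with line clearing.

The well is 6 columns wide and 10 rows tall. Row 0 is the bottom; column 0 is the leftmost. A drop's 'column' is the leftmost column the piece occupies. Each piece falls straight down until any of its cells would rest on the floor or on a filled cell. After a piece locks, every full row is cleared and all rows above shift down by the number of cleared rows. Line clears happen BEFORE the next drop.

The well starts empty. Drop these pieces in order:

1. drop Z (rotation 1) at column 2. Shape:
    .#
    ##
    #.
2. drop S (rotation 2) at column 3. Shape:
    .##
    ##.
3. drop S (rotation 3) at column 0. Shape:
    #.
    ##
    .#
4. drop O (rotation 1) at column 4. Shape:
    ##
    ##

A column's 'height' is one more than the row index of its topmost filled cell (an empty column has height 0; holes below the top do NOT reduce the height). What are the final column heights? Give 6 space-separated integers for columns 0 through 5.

Drop 1: Z rot1 at col 2 lands with bottom-row=0; cleared 0 line(s) (total 0); column heights now [0 0 2 3 0 0], max=3
Drop 2: S rot2 at col 3 lands with bottom-row=3; cleared 0 line(s) (total 0); column heights now [0 0 2 4 5 5], max=5
Drop 3: S rot3 at col 0 lands with bottom-row=0; cleared 0 line(s) (total 0); column heights now [3 2 2 4 5 5], max=5
Drop 4: O rot1 at col 4 lands with bottom-row=5; cleared 0 line(s) (total 0); column heights now [3 2 2 4 7 7], max=7

Answer: 3 2 2 4 7 7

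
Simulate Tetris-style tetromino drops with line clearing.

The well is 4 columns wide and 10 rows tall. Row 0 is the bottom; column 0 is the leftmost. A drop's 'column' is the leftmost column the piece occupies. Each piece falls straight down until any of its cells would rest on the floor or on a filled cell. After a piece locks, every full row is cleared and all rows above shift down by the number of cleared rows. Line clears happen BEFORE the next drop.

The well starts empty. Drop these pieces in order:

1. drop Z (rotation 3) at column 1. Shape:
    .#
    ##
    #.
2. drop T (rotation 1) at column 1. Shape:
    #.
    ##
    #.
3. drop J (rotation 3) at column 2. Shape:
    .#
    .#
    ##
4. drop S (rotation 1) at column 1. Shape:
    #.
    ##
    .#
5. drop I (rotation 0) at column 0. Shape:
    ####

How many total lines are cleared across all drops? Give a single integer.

Drop 1: Z rot3 at col 1 lands with bottom-row=0; cleared 0 line(s) (total 0); column heights now [0 2 3 0], max=3
Drop 2: T rot1 at col 1 lands with bottom-row=2; cleared 0 line(s) (total 0); column heights now [0 5 4 0], max=5
Drop 3: J rot3 at col 2 lands with bottom-row=4; cleared 0 line(s) (total 0); column heights now [0 5 5 7], max=7
Drop 4: S rot1 at col 1 lands with bottom-row=5; cleared 0 line(s) (total 0); column heights now [0 8 7 7], max=8
Drop 5: I rot0 at col 0 lands with bottom-row=8; cleared 1 line(s) (total 1); column heights now [0 8 7 7], max=8

Answer: 1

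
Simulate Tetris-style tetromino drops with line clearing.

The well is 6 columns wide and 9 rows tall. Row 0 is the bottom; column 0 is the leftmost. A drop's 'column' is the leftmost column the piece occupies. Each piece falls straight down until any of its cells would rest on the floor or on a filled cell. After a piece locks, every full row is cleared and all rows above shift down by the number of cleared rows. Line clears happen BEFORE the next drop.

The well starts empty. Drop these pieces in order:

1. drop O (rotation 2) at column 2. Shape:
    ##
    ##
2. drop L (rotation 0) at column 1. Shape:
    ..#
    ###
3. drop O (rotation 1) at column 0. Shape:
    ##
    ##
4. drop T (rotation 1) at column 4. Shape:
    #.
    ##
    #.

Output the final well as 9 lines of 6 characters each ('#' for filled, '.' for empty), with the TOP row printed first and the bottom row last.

Drop 1: O rot2 at col 2 lands with bottom-row=0; cleared 0 line(s) (total 0); column heights now [0 0 2 2 0 0], max=2
Drop 2: L rot0 at col 1 lands with bottom-row=2; cleared 0 line(s) (total 0); column heights now [0 3 3 4 0 0], max=4
Drop 3: O rot1 at col 0 lands with bottom-row=3; cleared 0 line(s) (total 0); column heights now [5 5 3 4 0 0], max=5
Drop 4: T rot1 at col 4 lands with bottom-row=0; cleared 0 line(s) (total 0); column heights now [5 5 3 4 3 2], max=5

Answer: ......
......
......
......
##....
##.#..
.####.
..####
..###.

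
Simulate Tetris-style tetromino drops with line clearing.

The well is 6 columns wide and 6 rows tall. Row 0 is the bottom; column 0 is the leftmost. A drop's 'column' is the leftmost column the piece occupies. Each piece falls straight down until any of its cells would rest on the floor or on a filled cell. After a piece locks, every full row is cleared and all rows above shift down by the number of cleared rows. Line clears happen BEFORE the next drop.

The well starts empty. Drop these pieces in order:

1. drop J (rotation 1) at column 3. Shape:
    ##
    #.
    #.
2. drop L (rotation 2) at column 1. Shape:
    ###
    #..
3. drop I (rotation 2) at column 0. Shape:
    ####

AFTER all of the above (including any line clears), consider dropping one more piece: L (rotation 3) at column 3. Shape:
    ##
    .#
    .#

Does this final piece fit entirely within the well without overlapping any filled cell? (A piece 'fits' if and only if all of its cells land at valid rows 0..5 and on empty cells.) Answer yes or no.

Drop 1: J rot1 at col 3 lands with bottom-row=0; cleared 0 line(s) (total 0); column heights now [0 0 0 3 3 0], max=3
Drop 2: L rot2 at col 1 lands with bottom-row=2; cleared 0 line(s) (total 0); column heights now [0 4 4 4 3 0], max=4
Drop 3: I rot2 at col 0 lands with bottom-row=4; cleared 0 line(s) (total 0); column heights now [5 5 5 5 3 0], max=5
Test piece L rot3 at col 3 (width 2): heights before test = [5 5 5 5 3 0]; fits = True

Answer: yes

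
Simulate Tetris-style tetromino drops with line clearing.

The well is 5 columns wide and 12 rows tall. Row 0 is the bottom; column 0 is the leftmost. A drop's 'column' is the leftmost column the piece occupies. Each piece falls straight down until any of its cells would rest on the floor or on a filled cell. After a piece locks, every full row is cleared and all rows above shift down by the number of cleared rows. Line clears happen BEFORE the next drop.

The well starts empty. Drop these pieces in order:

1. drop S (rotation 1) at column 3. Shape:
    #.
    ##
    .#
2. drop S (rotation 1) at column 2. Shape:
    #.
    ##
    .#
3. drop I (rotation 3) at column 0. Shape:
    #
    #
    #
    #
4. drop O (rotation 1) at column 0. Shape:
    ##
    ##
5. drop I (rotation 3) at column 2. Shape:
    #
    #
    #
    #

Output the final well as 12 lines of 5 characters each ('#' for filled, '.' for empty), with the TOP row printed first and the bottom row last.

Answer: .....
.....
..#..
..#..
..#..
..#..
###..
####.
#..#.
#..#.
#..##
#...#

Derivation:
Drop 1: S rot1 at col 3 lands with bottom-row=0; cleared 0 line(s) (total 0); column heights now [0 0 0 3 2], max=3
Drop 2: S rot1 at col 2 lands with bottom-row=3; cleared 0 line(s) (total 0); column heights now [0 0 6 5 2], max=6
Drop 3: I rot3 at col 0 lands with bottom-row=0; cleared 0 line(s) (total 0); column heights now [4 0 6 5 2], max=6
Drop 4: O rot1 at col 0 lands with bottom-row=4; cleared 0 line(s) (total 0); column heights now [6 6 6 5 2], max=6
Drop 5: I rot3 at col 2 lands with bottom-row=6; cleared 0 line(s) (total 0); column heights now [6 6 10 5 2], max=10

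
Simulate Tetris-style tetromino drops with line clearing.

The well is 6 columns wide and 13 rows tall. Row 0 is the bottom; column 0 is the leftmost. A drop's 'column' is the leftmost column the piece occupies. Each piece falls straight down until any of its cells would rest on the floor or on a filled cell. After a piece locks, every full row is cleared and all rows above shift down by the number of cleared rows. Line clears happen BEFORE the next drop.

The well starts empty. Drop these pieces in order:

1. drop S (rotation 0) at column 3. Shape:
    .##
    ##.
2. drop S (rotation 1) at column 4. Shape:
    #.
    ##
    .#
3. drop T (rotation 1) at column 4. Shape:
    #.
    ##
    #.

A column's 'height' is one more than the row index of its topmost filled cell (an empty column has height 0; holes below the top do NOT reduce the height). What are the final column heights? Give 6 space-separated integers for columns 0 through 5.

Answer: 0 0 0 1 8 7

Derivation:
Drop 1: S rot0 at col 3 lands with bottom-row=0; cleared 0 line(s) (total 0); column heights now [0 0 0 1 2 2], max=2
Drop 2: S rot1 at col 4 lands with bottom-row=2; cleared 0 line(s) (total 0); column heights now [0 0 0 1 5 4], max=5
Drop 3: T rot1 at col 4 lands with bottom-row=5; cleared 0 line(s) (total 0); column heights now [0 0 0 1 8 7], max=8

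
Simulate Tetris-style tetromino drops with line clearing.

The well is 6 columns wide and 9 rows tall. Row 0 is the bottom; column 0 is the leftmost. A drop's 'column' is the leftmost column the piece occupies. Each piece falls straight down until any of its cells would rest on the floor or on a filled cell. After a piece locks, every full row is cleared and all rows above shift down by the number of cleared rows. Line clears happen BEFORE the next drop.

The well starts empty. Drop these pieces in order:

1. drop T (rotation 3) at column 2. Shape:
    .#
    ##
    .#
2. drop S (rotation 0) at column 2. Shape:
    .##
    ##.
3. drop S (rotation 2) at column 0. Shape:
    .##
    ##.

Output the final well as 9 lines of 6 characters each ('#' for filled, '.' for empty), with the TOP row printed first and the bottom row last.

Answer: ......
......
......
......
.####.
####..
...#..
..##..
...#..

Derivation:
Drop 1: T rot3 at col 2 lands with bottom-row=0; cleared 0 line(s) (total 0); column heights now [0 0 2 3 0 0], max=3
Drop 2: S rot0 at col 2 lands with bottom-row=3; cleared 0 line(s) (total 0); column heights now [0 0 4 5 5 0], max=5
Drop 3: S rot2 at col 0 lands with bottom-row=3; cleared 0 line(s) (total 0); column heights now [4 5 5 5 5 0], max=5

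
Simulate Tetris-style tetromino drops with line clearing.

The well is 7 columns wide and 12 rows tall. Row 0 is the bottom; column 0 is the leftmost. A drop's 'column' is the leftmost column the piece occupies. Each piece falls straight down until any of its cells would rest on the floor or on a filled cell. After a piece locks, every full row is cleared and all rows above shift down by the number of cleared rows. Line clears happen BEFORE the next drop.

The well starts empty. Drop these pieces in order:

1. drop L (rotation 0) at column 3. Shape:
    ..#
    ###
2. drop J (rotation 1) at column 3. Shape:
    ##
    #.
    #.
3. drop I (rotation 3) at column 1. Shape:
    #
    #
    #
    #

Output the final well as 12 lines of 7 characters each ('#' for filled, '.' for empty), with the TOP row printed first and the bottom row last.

Drop 1: L rot0 at col 3 lands with bottom-row=0; cleared 0 line(s) (total 0); column heights now [0 0 0 1 1 2 0], max=2
Drop 2: J rot1 at col 3 lands with bottom-row=1; cleared 0 line(s) (total 0); column heights now [0 0 0 4 4 2 0], max=4
Drop 3: I rot3 at col 1 lands with bottom-row=0; cleared 0 line(s) (total 0); column heights now [0 4 0 4 4 2 0], max=4

Answer: .......
.......
.......
.......
.......
.......
.......
.......
.#.##..
.#.#...
.#.#.#.
.#.###.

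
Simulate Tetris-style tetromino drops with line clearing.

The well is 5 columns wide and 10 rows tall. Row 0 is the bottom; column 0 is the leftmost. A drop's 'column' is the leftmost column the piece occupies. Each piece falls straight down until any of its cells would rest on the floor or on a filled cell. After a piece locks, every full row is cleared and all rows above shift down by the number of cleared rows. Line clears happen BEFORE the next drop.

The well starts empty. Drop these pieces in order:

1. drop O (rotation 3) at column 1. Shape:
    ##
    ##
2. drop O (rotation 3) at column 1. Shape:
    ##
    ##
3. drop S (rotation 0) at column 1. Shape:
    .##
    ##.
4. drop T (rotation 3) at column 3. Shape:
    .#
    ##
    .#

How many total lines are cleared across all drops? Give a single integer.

Answer: 0

Derivation:
Drop 1: O rot3 at col 1 lands with bottom-row=0; cleared 0 line(s) (total 0); column heights now [0 2 2 0 0], max=2
Drop 2: O rot3 at col 1 lands with bottom-row=2; cleared 0 line(s) (total 0); column heights now [0 4 4 0 0], max=4
Drop 3: S rot0 at col 1 lands with bottom-row=4; cleared 0 line(s) (total 0); column heights now [0 5 6 6 0], max=6
Drop 4: T rot3 at col 3 lands with bottom-row=5; cleared 0 line(s) (total 0); column heights now [0 5 6 7 8], max=8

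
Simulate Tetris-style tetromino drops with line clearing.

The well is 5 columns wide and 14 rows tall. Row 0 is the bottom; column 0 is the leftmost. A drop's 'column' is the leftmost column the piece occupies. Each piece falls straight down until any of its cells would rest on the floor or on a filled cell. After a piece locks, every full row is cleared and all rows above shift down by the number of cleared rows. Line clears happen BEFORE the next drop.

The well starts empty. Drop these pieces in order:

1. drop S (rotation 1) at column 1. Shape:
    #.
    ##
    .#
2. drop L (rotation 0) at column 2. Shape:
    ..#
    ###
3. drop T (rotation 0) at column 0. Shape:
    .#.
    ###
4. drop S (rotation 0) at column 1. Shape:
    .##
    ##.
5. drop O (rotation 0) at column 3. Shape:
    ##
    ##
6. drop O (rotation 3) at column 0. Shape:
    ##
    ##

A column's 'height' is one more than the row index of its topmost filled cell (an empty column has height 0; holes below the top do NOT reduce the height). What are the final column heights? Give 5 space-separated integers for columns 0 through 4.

Drop 1: S rot1 at col 1 lands with bottom-row=0; cleared 0 line(s) (total 0); column heights now [0 3 2 0 0], max=3
Drop 2: L rot0 at col 2 lands with bottom-row=2; cleared 0 line(s) (total 0); column heights now [0 3 3 3 4], max=4
Drop 3: T rot0 at col 0 lands with bottom-row=3; cleared 0 line(s) (total 0); column heights now [4 5 4 3 4], max=5
Drop 4: S rot0 at col 1 lands with bottom-row=5; cleared 0 line(s) (total 0); column heights now [4 6 7 7 4], max=7
Drop 5: O rot0 at col 3 lands with bottom-row=7; cleared 0 line(s) (total 0); column heights now [4 6 7 9 9], max=9
Drop 6: O rot3 at col 0 lands with bottom-row=6; cleared 0 line(s) (total 0); column heights now [8 8 7 9 9], max=9

Answer: 8 8 7 9 9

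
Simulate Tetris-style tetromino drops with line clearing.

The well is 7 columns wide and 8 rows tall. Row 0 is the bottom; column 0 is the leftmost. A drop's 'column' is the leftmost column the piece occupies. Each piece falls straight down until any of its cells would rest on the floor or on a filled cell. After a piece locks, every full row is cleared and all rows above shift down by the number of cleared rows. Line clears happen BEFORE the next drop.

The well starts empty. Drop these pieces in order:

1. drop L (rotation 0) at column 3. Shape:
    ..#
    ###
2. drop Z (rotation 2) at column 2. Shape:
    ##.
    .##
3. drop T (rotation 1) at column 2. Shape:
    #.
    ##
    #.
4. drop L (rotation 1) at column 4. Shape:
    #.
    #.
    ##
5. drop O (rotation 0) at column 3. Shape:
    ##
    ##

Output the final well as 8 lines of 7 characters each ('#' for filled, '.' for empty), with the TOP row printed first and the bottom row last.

Drop 1: L rot0 at col 3 lands with bottom-row=0; cleared 0 line(s) (total 0); column heights now [0 0 0 1 1 2 0], max=2
Drop 2: Z rot2 at col 2 lands with bottom-row=1; cleared 0 line(s) (total 0); column heights now [0 0 3 3 2 2 0], max=3
Drop 3: T rot1 at col 2 lands with bottom-row=3; cleared 0 line(s) (total 0); column heights now [0 0 6 5 2 2 0], max=6
Drop 4: L rot1 at col 4 lands with bottom-row=2; cleared 0 line(s) (total 0); column heights now [0 0 6 5 5 3 0], max=6
Drop 5: O rot0 at col 3 lands with bottom-row=5; cleared 0 line(s) (total 0); column heights now [0 0 6 7 7 3 0], max=7

Answer: .......
...##..
..###..
..###..
..#.#..
..####.
...###.
...###.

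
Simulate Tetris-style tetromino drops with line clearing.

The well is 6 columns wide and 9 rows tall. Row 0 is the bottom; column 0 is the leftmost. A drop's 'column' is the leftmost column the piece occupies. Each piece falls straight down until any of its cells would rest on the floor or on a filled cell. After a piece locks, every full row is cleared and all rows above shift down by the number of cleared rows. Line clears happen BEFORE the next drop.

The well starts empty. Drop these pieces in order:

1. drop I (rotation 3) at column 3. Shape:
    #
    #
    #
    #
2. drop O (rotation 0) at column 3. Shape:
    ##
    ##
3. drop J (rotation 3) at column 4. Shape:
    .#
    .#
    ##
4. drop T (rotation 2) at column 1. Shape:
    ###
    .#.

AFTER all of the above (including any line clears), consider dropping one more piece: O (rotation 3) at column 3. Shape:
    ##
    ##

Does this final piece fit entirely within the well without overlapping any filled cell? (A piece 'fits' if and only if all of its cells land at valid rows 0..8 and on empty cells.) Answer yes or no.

Answer: yes

Derivation:
Drop 1: I rot3 at col 3 lands with bottom-row=0; cleared 0 line(s) (total 0); column heights now [0 0 0 4 0 0], max=4
Drop 2: O rot0 at col 3 lands with bottom-row=4; cleared 0 line(s) (total 0); column heights now [0 0 0 6 6 0], max=6
Drop 3: J rot3 at col 4 lands with bottom-row=6; cleared 0 line(s) (total 0); column heights now [0 0 0 6 7 9], max=9
Drop 4: T rot2 at col 1 lands with bottom-row=5; cleared 0 line(s) (total 0); column heights now [0 7 7 7 7 9], max=9
Test piece O rot3 at col 3 (width 2): heights before test = [0 7 7 7 7 9]; fits = True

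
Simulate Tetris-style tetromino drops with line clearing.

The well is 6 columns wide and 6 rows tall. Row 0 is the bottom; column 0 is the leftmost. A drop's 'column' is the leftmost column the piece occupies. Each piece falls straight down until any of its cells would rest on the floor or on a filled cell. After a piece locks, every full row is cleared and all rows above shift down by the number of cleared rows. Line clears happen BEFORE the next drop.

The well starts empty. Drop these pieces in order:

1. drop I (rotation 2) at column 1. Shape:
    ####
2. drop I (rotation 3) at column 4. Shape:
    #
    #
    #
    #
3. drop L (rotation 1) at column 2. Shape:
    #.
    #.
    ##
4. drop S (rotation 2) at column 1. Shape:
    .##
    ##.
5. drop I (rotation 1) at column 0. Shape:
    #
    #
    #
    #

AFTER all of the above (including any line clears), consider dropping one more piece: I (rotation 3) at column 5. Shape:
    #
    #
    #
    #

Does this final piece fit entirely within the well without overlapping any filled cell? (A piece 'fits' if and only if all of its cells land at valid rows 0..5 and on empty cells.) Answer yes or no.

Drop 1: I rot2 at col 1 lands with bottom-row=0; cleared 0 line(s) (total 0); column heights now [0 1 1 1 1 0], max=1
Drop 2: I rot3 at col 4 lands with bottom-row=1; cleared 0 line(s) (total 0); column heights now [0 1 1 1 5 0], max=5
Drop 3: L rot1 at col 2 lands with bottom-row=1; cleared 0 line(s) (total 0); column heights now [0 1 4 2 5 0], max=5
Drop 4: S rot2 at col 1 lands with bottom-row=4; cleared 0 line(s) (total 0); column heights now [0 5 6 6 5 0], max=6
Drop 5: I rot1 at col 0 lands with bottom-row=0; cleared 0 line(s) (total 0); column heights now [4 5 6 6 5 0], max=6
Test piece I rot3 at col 5 (width 1): heights before test = [4 5 6 6 5 0]; fits = True

Answer: yes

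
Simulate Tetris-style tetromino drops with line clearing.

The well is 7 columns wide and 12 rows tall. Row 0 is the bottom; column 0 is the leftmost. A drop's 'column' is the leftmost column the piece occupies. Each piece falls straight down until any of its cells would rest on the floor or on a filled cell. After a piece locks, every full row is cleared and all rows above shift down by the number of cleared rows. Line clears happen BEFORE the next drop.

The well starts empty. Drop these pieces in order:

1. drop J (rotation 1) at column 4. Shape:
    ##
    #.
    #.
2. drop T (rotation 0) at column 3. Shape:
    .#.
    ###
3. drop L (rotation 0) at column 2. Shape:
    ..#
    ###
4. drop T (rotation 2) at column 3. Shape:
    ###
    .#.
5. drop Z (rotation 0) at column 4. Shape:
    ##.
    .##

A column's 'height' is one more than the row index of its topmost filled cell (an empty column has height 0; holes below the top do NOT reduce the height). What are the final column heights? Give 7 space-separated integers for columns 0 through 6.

Drop 1: J rot1 at col 4 lands with bottom-row=0; cleared 0 line(s) (total 0); column heights now [0 0 0 0 3 3 0], max=3
Drop 2: T rot0 at col 3 lands with bottom-row=3; cleared 0 line(s) (total 0); column heights now [0 0 0 4 5 4 0], max=5
Drop 3: L rot0 at col 2 lands with bottom-row=5; cleared 0 line(s) (total 0); column heights now [0 0 6 6 7 4 0], max=7
Drop 4: T rot2 at col 3 lands with bottom-row=7; cleared 0 line(s) (total 0); column heights now [0 0 6 9 9 9 0], max=9
Drop 5: Z rot0 at col 4 lands with bottom-row=9; cleared 0 line(s) (total 0); column heights now [0 0 6 9 11 11 10], max=11

Answer: 0 0 6 9 11 11 10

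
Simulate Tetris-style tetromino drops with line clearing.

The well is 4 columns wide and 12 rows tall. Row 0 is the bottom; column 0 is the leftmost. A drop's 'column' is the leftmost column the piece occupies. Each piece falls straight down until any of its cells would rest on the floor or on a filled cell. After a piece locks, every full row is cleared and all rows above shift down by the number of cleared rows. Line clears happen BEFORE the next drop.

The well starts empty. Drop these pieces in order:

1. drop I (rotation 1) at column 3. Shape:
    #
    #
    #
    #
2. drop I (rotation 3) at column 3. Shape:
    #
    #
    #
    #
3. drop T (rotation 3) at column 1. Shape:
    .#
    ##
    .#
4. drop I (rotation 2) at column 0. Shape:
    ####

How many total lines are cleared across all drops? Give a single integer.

Answer: 1

Derivation:
Drop 1: I rot1 at col 3 lands with bottom-row=0; cleared 0 line(s) (total 0); column heights now [0 0 0 4], max=4
Drop 2: I rot3 at col 3 lands with bottom-row=4; cleared 0 line(s) (total 0); column heights now [0 0 0 8], max=8
Drop 3: T rot3 at col 1 lands with bottom-row=0; cleared 0 line(s) (total 0); column heights now [0 2 3 8], max=8
Drop 4: I rot2 at col 0 lands with bottom-row=8; cleared 1 line(s) (total 1); column heights now [0 2 3 8], max=8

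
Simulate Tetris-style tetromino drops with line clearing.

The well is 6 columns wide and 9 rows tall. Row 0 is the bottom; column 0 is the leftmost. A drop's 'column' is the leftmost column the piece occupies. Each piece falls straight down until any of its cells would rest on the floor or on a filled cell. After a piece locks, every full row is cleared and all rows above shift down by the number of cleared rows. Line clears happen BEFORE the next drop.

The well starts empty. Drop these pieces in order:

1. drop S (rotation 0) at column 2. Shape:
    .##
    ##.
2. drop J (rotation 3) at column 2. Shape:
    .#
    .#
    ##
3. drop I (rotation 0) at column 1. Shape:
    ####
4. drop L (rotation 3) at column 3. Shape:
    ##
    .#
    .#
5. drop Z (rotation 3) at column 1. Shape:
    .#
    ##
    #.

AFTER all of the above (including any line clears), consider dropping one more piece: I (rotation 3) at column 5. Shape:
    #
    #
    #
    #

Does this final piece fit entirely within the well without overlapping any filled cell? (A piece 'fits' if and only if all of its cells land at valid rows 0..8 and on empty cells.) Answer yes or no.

Drop 1: S rot0 at col 2 lands with bottom-row=0; cleared 0 line(s) (total 0); column heights now [0 0 1 2 2 0], max=2
Drop 2: J rot3 at col 2 lands with bottom-row=2; cleared 0 line(s) (total 0); column heights now [0 0 3 5 2 0], max=5
Drop 3: I rot0 at col 1 lands with bottom-row=5; cleared 0 line(s) (total 0); column heights now [0 6 6 6 6 0], max=6
Drop 4: L rot3 at col 3 lands with bottom-row=6; cleared 0 line(s) (total 0); column heights now [0 6 6 9 9 0], max=9
Drop 5: Z rot3 at col 1 lands with bottom-row=6; cleared 0 line(s) (total 0); column heights now [0 8 9 9 9 0], max=9
Test piece I rot3 at col 5 (width 1): heights before test = [0 8 9 9 9 0]; fits = True

Answer: yes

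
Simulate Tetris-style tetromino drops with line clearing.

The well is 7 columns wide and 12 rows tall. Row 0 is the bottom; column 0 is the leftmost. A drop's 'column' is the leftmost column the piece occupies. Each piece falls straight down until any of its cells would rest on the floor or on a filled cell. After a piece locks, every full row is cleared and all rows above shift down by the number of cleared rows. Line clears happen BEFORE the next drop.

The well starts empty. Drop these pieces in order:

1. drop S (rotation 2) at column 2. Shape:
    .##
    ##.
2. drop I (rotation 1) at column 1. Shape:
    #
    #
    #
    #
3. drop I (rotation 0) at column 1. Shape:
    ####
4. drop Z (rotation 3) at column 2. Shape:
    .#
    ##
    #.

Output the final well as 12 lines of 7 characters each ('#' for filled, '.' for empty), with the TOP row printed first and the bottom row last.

Answer: .......
.......
.......
.......
...#...
..##...
..#....
.####..
.#.....
.#.....
.#.##..
.###...

Derivation:
Drop 1: S rot2 at col 2 lands with bottom-row=0; cleared 0 line(s) (total 0); column heights now [0 0 1 2 2 0 0], max=2
Drop 2: I rot1 at col 1 lands with bottom-row=0; cleared 0 line(s) (total 0); column heights now [0 4 1 2 2 0 0], max=4
Drop 3: I rot0 at col 1 lands with bottom-row=4; cleared 0 line(s) (total 0); column heights now [0 5 5 5 5 0 0], max=5
Drop 4: Z rot3 at col 2 lands with bottom-row=5; cleared 0 line(s) (total 0); column heights now [0 5 7 8 5 0 0], max=8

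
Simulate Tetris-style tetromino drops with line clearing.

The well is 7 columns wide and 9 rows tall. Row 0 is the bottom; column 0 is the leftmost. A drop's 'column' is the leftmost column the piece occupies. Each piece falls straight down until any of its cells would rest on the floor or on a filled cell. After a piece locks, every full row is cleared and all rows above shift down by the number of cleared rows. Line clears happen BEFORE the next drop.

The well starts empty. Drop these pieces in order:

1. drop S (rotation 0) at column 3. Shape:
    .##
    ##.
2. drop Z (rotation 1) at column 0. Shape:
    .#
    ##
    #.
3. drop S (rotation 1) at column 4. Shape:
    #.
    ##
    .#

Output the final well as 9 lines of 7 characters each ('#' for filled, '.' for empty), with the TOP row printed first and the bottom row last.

Answer: .......
.......
.......
.......
....#..
....##.
.#...#.
##..##.
#..##..

Derivation:
Drop 1: S rot0 at col 3 lands with bottom-row=0; cleared 0 line(s) (total 0); column heights now [0 0 0 1 2 2 0], max=2
Drop 2: Z rot1 at col 0 lands with bottom-row=0; cleared 0 line(s) (total 0); column heights now [2 3 0 1 2 2 0], max=3
Drop 3: S rot1 at col 4 lands with bottom-row=2; cleared 0 line(s) (total 0); column heights now [2 3 0 1 5 4 0], max=5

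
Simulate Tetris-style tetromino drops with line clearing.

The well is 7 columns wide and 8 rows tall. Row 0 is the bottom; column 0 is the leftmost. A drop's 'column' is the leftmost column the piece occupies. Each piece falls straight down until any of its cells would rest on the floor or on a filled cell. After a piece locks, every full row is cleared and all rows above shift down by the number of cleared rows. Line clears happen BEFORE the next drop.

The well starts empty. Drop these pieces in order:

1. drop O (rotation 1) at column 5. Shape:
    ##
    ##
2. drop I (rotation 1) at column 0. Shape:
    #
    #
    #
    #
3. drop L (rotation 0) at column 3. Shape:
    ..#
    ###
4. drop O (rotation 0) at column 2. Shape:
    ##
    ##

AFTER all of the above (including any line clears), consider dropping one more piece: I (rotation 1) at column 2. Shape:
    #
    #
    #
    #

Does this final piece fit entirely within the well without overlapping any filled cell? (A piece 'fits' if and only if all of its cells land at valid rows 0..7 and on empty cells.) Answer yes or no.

Answer: no

Derivation:
Drop 1: O rot1 at col 5 lands with bottom-row=0; cleared 0 line(s) (total 0); column heights now [0 0 0 0 0 2 2], max=2
Drop 2: I rot1 at col 0 lands with bottom-row=0; cleared 0 line(s) (total 0); column heights now [4 0 0 0 0 2 2], max=4
Drop 3: L rot0 at col 3 lands with bottom-row=2; cleared 0 line(s) (total 0); column heights now [4 0 0 3 3 4 2], max=4
Drop 4: O rot0 at col 2 lands with bottom-row=3; cleared 0 line(s) (total 0); column heights now [4 0 5 5 3 4 2], max=5
Test piece I rot1 at col 2 (width 1): heights before test = [4 0 5 5 3 4 2]; fits = False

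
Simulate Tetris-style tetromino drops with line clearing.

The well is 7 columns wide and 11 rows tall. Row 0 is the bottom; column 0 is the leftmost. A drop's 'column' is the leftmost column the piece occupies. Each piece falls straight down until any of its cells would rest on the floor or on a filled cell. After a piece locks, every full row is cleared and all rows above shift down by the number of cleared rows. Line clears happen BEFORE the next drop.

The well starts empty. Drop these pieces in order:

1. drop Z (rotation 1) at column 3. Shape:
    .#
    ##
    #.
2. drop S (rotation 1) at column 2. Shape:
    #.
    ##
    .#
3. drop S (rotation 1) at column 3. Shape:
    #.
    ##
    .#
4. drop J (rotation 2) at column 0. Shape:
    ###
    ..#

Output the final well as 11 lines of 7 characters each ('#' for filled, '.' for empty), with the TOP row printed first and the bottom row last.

Drop 1: Z rot1 at col 3 lands with bottom-row=0; cleared 0 line(s) (total 0); column heights now [0 0 0 2 3 0 0], max=3
Drop 2: S rot1 at col 2 lands with bottom-row=2; cleared 0 line(s) (total 0); column heights now [0 0 5 4 3 0 0], max=5
Drop 3: S rot1 at col 3 lands with bottom-row=3; cleared 0 line(s) (total 0); column heights now [0 0 5 6 5 0 0], max=6
Drop 4: J rot2 at col 0 lands with bottom-row=5; cleared 0 line(s) (total 0); column heights now [7 7 7 6 5 0 0], max=7

Answer: .......
.......
.......
.......
###....
..##...
..###..
..###..
...##..
...##..
...#...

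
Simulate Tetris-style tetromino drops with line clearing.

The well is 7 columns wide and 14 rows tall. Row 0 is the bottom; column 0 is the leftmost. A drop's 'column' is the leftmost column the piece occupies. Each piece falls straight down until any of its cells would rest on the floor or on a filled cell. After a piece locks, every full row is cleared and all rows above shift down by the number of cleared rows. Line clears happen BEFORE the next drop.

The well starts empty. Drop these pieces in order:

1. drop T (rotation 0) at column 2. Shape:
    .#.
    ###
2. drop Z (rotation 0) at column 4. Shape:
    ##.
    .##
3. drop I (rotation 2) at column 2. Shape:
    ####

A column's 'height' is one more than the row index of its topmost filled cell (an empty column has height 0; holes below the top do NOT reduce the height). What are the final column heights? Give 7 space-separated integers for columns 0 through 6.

Answer: 0 0 3 3 3 3 1

Derivation:
Drop 1: T rot0 at col 2 lands with bottom-row=0; cleared 0 line(s) (total 0); column heights now [0 0 1 2 1 0 0], max=2
Drop 2: Z rot0 at col 4 lands with bottom-row=0; cleared 0 line(s) (total 0); column heights now [0 0 1 2 2 2 1], max=2
Drop 3: I rot2 at col 2 lands with bottom-row=2; cleared 0 line(s) (total 0); column heights now [0 0 3 3 3 3 1], max=3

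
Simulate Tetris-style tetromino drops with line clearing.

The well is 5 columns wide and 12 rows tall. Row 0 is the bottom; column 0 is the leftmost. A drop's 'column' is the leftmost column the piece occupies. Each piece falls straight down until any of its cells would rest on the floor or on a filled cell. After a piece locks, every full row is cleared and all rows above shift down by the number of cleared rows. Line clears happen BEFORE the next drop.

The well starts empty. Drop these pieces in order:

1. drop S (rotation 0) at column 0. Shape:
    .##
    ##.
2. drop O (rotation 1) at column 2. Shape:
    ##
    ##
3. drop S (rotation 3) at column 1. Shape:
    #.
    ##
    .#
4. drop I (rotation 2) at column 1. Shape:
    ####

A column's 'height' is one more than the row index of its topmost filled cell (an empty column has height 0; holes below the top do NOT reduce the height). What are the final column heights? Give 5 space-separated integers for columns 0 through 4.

Drop 1: S rot0 at col 0 lands with bottom-row=0; cleared 0 line(s) (total 0); column heights now [1 2 2 0 0], max=2
Drop 2: O rot1 at col 2 lands with bottom-row=2; cleared 0 line(s) (total 0); column heights now [1 2 4 4 0], max=4
Drop 3: S rot3 at col 1 lands with bottom-row=4; cleared 0 line(s) (total 0); column heights now [1 7 6 4 0], max=7
Drop 4: I rot2 at col 1 lands with bottom-row=7; cleared 0 line(s) (total 0); column heights now [1 8 8 8 8], max=8

Answer: 1 8 8 8 8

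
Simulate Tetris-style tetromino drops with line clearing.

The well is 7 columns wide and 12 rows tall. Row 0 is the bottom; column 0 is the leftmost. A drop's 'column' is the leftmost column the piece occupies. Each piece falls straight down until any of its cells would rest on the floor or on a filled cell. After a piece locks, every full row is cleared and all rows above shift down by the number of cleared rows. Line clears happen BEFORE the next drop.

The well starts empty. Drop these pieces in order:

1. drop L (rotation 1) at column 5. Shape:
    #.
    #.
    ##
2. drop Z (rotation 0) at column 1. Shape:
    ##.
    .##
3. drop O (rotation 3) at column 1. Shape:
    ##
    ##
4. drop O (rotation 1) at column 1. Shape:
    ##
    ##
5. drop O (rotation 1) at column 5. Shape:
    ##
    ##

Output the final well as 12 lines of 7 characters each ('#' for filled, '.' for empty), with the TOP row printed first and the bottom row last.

Drop 1: L rot1 at col 5 lands with bottom-row=0; cleared 0 line(s) (total 0); column heights now [0 0 0 0 0 3 1], max=3
Drop 2: Z rot0 at col 1 lands with bottom-row=0; cleared 0 line(s) (total 0); column heights now [0 2 2 1 0 3 1], max=3
Drop 3: O rot3 at col 1 lands with bottom-row=2; cleared 0 line(s) (total 0); column heights now [0 4 4 1 0 3 1], max=4
Drop 4: O rot1 at col 1 lands with bottom-row=4; cleared 0 line(s) (total 0); column heights now [0 6 6 1 0 3 1], max=6
Drop 5: O rot1 at col 5 lands with bottom-row=3; cleared 0 line(s) (total 0); column heights now [0 6 6 1 0 5 5], max=6

Answer: .......
.......
.......
.......
.......
.......
.##....
.##..##
.##..##
.##..#.
.##..#.
..##.##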